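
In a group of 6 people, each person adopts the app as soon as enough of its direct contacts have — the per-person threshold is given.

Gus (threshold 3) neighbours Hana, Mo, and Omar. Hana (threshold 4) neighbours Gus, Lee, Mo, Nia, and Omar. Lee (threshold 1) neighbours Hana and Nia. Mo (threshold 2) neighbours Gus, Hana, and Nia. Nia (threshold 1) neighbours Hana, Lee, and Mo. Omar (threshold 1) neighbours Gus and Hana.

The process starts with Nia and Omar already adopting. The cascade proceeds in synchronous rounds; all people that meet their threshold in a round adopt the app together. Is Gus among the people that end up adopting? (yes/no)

Round 1 — Nia, Omar adopt the app (initial).
Round 2 — checking thresholds:
  Gus: 1 of 3 neighbours < 3, not yet.
  Hana: 2 of 5 neighbours < 4, not yet.
  Lee: 1 of 2 neighbours ≥ 1, adopts the app.
  Mo: 1 of 3 neighbours < 2, not yet.
Round 3 — no new adoptions; cascade stops.

no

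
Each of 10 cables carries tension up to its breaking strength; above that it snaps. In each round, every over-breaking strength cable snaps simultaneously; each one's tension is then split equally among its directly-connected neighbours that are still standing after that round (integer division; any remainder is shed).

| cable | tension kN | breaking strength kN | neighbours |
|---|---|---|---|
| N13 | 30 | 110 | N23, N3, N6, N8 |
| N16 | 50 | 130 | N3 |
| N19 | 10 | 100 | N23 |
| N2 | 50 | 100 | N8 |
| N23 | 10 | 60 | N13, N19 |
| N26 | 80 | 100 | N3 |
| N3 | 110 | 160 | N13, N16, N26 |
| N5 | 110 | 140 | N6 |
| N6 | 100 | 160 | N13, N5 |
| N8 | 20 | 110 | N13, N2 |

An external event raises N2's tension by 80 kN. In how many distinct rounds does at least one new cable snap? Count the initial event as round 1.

Round 1 — N2 at 130 > 100. N2 snaps.
  N2 sheds 130 kN to N8: 130 each.
    N8: 20+130 = 150 > 110
Round 2 — N8 snaps.
  N8 sheds 150 kN to N13: 150 each.
    N13: 30+150 = 180 > 110
Round 3 — N13 snaps.
  N13 sheds 180 kN to N23, N3, N6: 60 each.
    N23: 10+60 = 70 > 60
    N3: 110+60 = 170 > 160
    N6: 100+60 = 160 ≤ 160
Round 4 — N23, N3 snap.
  N23 sheds 70 kN to N19: 70 each.
    N19: 10+70 = 80 ≤ 100
  N3 sheds 170 kN to N16, N26: 85 each.
    N16: 50+85 = 135 > 130
    N26: 80+85 = 165 > 100
Round 5 — N16, N26 snap.
  N16 sheds 135 kN: no online neighbours, lost.
  N26 sheds 165 kN: no online neighbours, lost.
No further breaks.

5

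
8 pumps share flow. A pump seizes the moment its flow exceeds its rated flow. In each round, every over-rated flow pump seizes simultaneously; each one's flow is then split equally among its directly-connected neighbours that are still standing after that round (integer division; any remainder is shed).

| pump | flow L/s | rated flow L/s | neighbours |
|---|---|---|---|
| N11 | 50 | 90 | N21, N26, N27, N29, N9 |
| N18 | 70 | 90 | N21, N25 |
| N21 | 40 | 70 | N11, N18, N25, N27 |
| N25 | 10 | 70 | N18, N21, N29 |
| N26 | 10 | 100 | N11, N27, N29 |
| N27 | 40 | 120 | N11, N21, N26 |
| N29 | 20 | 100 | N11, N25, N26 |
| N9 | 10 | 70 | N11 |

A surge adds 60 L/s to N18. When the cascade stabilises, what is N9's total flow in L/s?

Round 1 — N18 at 130 > 90. N18 seizes.
  N18 sheds 130 L/s to N21, N25: 65 each.
    N21: 40+65 = 105 > 70
    N25: 10+65 = 75 > 70
Round 2 — N21, N25 seize.
  N21 sheds 105 L/s to N11, N27: 52 each (1 lost).
    N11: 50+52 = 102 > 90
    N27: 40+52 = 92 ≤ 120
  N25 sheds 75 L/s to N29: 75 each.
    N29: 20+75 = 95 ≤ 100
Round 3 — N11 seizes.
  N11 sheds 102 L/s to N26, N27, N29, N9: 25 each (2 lost).
    N26: 10+25 = 35 ≤ 100
    N27: 92+25 = 117 ≤ 120
    N29: 95+25 = 120 > 100
    N9: 10+25 = 35 ≤ 70
Round 4 — N29 seizes.
  N29 sheds 120 L/s to N26: 120 each.
    N26: 35+120 = 155 > 100
Round 5 — N26 seizes.
  N26 sheds 155 L/s to N27: 155 each.
    N27: 117+155 = 272 > 120
Round 6 — N27 seizes.
  N27 sheds 272 L/s: no online neighbours, lost.
No further seizures.

35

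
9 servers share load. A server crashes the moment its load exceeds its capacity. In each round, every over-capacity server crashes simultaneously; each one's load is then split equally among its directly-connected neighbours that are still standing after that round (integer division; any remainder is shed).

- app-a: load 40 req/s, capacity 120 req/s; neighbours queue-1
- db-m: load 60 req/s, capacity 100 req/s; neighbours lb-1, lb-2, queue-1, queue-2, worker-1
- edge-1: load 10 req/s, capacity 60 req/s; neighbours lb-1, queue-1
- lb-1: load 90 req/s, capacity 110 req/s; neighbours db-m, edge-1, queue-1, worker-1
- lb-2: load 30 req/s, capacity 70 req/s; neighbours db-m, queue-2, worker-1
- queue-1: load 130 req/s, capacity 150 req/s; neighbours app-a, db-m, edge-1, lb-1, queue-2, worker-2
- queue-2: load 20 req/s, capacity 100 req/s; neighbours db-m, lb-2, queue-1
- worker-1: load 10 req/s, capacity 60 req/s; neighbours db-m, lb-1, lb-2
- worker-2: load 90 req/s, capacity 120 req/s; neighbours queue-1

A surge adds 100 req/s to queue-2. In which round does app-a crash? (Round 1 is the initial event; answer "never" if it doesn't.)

Round 1 — queue-2 at 120 > 100. queue-2 crashes.
  queue-2 sheds 120 req/s to db-m, lb-2, queue-1: 40 each.
    db-m: 60+40 = 100 ≤ 100
    lb-2: 30+40 = 70 ≤ 70
    queue-1: 130+40 = 170 > 150
Round 2 — queue-1 crashes.
  queue-1 sheds 170 req/s to app-a, db-m, edge-1, lb-1, worker-2: 34 each.
    app-a: 40+34 = 74 ≤ 120
    db-m: 100+34 = 134 > 100
    edge-1: 10+34 = 44 ≤ 60
    lb-1: 90+34 = 124 > 110
    worker-2: 90+34 = 124 > 120
Round 3 — db-m, lb-1, worker-2 crash.
  db-m sheds 134 req/s to lb-2, worker-1: 67 each.
    lb-2: 70+67 = 137 > 70
    worker-1: 10+67 = 77 > 60
  lb-1 sheds 124 req/s to edge-1, worker-1: 62 each.
    edge-1: 44+62 = 106 > 60
    worker-1: 77+62 = 139 > 60
  worker-2 sheds 124 req/s: no online neighbours, lost.
Round 4 — edge-1, lb-2, worker-1 crash.
  edge-1 sheds 106 req/s: no online neighbours, lost.
  lb-2 sheds 137 req/s: no online neighbours, lost.
  worker-1 sheds 139 req/s: no online neighbours, lost.
No further crashes.

never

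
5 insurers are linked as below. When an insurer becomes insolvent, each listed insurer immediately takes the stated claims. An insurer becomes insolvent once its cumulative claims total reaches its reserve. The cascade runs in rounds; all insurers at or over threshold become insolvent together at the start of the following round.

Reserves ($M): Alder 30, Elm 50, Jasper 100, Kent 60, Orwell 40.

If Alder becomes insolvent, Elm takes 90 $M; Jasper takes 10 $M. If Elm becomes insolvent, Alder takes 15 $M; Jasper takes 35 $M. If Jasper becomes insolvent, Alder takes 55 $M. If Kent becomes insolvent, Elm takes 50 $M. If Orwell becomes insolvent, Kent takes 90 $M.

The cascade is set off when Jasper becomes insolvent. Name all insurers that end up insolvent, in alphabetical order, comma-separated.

Round 1 — Jasper becomes insolvent (initial).
  Alder: +55 → 55 ≥ 30
Round 2 — Alder becomes insolvent.
  Elm: +90 → 90 ≥ 50
Round 3 — Elm becomes insolvent.
No further insolvencies.

Alder, Elm, Jasper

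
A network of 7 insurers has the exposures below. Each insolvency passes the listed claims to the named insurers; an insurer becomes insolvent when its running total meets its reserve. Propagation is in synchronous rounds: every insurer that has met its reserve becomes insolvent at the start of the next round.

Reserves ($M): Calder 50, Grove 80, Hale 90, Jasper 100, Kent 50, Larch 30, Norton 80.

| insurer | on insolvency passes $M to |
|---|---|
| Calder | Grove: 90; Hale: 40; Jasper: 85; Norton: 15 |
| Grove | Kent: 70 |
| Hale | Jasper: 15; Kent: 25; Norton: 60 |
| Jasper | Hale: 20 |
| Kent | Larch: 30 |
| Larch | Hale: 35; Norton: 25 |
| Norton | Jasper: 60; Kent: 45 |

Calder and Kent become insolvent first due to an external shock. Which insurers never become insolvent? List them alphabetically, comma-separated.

Hale, Jasper, Norton

Round 1 — Calder, Kent become insolvent (initial).
  Grove: +90 → 90 ≥ 80
  Hale: +40 → 40 < 90
  Jasper: +85 → 85 < 100
  Larch: +30 → 30 ≥ 30
  Norton: +15 → 15 < 80
Round 2 — Grove, Larch become insolvent.
  Hale: +35 → 75 < 90
  Norton: +25 → 40 < 80
No further insolvencies.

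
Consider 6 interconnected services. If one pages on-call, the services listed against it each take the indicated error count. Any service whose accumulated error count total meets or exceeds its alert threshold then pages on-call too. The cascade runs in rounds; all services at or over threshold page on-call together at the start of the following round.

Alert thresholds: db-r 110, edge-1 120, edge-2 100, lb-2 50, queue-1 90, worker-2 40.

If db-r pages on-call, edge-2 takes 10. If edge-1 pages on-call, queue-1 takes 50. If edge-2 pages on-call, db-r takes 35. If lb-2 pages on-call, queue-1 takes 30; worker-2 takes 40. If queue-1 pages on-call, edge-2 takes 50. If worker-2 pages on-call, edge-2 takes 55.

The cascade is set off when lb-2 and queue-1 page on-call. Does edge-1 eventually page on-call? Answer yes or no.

no

Round 1 — lb-2, queue-1 page on-call (initial).
  edge-2: +50 → 50 < 100
  worker-2: +40 → 40 ≥ 40
Round 2 — worker-2 pages on-call.
  edge-2: +55 → 105 ≥ 100
Round 3 — edge-2 pages on-call.
  db-r: +35 → 35 < 110
No further pages.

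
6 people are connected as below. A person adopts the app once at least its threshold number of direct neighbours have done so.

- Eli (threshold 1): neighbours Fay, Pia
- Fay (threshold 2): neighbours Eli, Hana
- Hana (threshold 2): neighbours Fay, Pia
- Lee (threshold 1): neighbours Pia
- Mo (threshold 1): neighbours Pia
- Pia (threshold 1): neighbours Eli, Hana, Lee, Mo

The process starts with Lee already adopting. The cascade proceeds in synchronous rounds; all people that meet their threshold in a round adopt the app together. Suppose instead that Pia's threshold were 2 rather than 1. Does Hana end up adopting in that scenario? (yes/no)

no

With Pia's threshold at 2:
Round 1 — Lee adopts the app (initial).
Round 2 — no new adoptions; cascade stops.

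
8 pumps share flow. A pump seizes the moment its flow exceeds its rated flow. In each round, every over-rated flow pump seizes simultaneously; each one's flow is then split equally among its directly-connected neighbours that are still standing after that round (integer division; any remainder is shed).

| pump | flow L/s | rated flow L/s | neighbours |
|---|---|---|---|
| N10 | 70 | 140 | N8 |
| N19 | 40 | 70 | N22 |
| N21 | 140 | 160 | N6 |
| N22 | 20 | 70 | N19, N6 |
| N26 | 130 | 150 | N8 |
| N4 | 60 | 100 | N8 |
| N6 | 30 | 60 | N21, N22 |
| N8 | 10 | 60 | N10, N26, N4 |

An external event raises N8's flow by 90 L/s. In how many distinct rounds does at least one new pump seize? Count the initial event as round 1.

Round 1 — N8 at 100 > 60. N8 seizes.
  N8 sheds 100 L/s to N10, N26, N4: 33 each (1 lost).
    N10: 70+33 = 103 ≤ 140
    N26: 130+33 = 163 > 150
    N4: 60+33 = 93 ≤ 100
Round 2 — N26 seizes.
  N26 sheds 163 L/s: no online neighbours, lost.
No further seizures.

2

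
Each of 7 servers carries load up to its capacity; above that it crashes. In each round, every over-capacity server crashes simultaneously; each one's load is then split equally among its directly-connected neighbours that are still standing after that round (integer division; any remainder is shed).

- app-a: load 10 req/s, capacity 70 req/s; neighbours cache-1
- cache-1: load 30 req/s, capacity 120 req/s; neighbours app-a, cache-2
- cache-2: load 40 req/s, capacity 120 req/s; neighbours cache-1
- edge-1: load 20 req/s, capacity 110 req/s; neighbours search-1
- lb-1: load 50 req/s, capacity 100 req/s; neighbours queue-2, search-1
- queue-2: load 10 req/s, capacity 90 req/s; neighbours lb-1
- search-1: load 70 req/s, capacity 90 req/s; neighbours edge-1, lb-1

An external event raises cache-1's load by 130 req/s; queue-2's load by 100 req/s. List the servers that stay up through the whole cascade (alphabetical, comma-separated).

Round 1 — cache-1 at 160 > 120; queue-2 at 110 > 90. cache-1, queue-2 crash.
  cache-1 sheds 160 req/s to app-a, cache-2: 80 each.
    app-a: 10+80 = 90 > 70
    cache-2: 40+80 = 120 ≤ 120
  queue-2 sheds 110 req/s to lb-1: 110 each.
    lb-1: 50+110 = 160 > 100
Round 2 — app-a, lb-1 crash.
  app-a sheds 90 req/s: no online neighbours, lost.
  lb-1 sheds 160 req/s to search-1: 160 each.
    search-1: 70+160 = 230 > 90
Round 3 — search-1 crashes.
  search-1 sheds 230 req/s to edge-1: 230 each.
    edge-1: 20+230 = 250 > 110
Round 4 — edge-1 crashes.
  edge-1 sheds 250 req/s: no online neighbours, lost.
No further crashes.

cache-2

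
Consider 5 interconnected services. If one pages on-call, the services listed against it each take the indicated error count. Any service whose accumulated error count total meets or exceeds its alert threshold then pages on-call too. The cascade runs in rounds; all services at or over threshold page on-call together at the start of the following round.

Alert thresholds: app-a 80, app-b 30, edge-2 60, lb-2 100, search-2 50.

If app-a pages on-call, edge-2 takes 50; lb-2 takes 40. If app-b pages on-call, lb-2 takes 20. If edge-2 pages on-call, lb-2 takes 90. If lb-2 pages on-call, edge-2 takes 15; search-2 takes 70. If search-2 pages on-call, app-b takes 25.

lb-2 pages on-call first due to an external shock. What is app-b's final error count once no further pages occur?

Round 1 — lb-2 pages on-call (initial).
  edge-2: +15 → 15 < 60
  search-2: +70 → 70 ≥ 50
Round 2 — search-2 pages on-call.
  app-b: +25 → 25 < 30
No further pages.

25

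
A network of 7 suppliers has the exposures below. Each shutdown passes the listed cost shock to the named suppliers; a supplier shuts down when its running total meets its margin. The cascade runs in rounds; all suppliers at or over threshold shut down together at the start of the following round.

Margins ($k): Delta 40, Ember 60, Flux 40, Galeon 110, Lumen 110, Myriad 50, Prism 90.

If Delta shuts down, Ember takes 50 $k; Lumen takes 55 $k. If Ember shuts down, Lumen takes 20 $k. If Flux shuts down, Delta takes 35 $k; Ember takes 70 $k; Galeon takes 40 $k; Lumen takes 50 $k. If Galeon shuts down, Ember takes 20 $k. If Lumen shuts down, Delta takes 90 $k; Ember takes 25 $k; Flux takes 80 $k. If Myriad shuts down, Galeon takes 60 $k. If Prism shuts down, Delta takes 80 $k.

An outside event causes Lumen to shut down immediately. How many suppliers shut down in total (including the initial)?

Round 1 — Lumen shuts down (initial).
  Delta: +90 → 90 ≥ 40
  Ember: +25 → 25 < 60
  Flux: +80 → 80 ≥ 40
Round 2 — Delta, Flux shut down.
  Ember: +50+70 → 145 ≥ 60
  Galeon: +40 → 40 < 110
Round 3 — Ember shuts down.
No further shutdowns.

4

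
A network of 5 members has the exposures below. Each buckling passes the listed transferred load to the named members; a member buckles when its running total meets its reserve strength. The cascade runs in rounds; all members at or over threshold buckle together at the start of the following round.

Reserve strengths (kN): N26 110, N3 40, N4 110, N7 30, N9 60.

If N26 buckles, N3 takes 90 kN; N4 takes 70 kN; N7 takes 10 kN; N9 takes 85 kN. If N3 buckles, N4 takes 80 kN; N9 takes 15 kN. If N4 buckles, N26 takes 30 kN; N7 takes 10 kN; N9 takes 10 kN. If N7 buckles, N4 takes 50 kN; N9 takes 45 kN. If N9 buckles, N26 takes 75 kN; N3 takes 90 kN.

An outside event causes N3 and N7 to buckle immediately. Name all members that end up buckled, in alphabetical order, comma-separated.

N3, N4, N7, N9

Round 1 — N3, N7 buckle (initial).
  N4: +80+50 → 130 ≥ 110
  N9: +15+45 → 60 ≥ 60
Round 2 — N4, N9 buckle.
  N26: +30+75 → 105 < 110
No further bucklings.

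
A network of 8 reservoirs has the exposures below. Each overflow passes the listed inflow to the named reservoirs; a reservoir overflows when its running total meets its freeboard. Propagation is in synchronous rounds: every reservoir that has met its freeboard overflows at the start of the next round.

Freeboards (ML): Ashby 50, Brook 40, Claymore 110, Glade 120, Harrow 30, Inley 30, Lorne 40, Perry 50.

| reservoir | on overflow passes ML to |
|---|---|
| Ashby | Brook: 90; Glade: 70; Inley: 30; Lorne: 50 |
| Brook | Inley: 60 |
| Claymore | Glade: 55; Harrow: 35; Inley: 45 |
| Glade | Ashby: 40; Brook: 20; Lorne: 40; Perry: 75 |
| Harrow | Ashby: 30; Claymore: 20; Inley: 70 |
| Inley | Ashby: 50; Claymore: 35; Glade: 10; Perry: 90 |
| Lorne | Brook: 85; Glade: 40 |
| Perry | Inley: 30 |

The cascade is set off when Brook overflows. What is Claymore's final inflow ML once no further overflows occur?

35

Round 1 — Brook overflows (initial).
  Inley: +60 → 60 ≥ 30
Round 2 — Inley overflows.
  Ashby: +50 → 50 ≥ 50
  Claymore: +35 → 35 < 110
  Glade: +10 → 10 < 120
  Perry: +90 → 90 ≥ 50
Round 3 — Ashby, Perry overflow.
  Glade: +70 → 80 < 120
  Lorne: +50 → 50 ≥ 40
Round 4 — Lorne overflows.
  Glade: +40 → 120 ≥ 120
Round 5 — Glade overflows.
No further overflows.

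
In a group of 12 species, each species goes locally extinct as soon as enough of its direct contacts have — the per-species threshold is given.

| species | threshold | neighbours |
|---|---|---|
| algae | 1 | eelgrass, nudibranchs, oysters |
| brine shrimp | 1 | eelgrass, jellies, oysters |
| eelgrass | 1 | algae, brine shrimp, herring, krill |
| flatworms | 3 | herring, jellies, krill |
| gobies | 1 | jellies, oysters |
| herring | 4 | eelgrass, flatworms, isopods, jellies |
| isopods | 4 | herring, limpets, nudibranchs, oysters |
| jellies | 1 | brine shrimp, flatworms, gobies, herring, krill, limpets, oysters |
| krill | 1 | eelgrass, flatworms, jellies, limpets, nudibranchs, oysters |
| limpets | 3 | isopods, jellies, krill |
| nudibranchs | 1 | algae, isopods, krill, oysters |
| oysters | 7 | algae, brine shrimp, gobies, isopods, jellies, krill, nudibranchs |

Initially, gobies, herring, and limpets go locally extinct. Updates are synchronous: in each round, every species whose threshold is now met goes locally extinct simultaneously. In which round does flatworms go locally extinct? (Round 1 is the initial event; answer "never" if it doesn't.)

3

Round 1 — gobies, herring, limpets go locally extinct (initial).
Round 2 — checking thresholds:
  eelgrass: 1 of 4 neighbours ≥ 1, goes locally extinct.
  flatworms: 1 of 3 neighbours < 3, not yet.
  isopods: 2 of 4 neighbours < 4, not yet.
  jellies: 3 of 7 neighbours ≥ 1, goes locally extinct.
  krill: 1 of 6 neighbours ≥ 1, goes locally extinct.
  oysters: 1 of 7 neighbours < 7, not yet.
Round 3 — checking thresholds:
  algae: 1 of 3 neighbours ≥ 1, goes locally extinct.
  brine shrimp: 2 of 3 neighbours ≥ 1, goes locally extinct.
  flatworms: 3 of 3 neighbours ≥ 3, goes locally extinct.
  isopods: 2 of 4 neighbours < 4, not yet.
  nudibranchs: 1 of 4 neighbours ≥ 1, goes locally extinct.
  oysters: 3 of 7 neighbours < 7, not yet.
Round 4 — no new extinctions; cascade stops.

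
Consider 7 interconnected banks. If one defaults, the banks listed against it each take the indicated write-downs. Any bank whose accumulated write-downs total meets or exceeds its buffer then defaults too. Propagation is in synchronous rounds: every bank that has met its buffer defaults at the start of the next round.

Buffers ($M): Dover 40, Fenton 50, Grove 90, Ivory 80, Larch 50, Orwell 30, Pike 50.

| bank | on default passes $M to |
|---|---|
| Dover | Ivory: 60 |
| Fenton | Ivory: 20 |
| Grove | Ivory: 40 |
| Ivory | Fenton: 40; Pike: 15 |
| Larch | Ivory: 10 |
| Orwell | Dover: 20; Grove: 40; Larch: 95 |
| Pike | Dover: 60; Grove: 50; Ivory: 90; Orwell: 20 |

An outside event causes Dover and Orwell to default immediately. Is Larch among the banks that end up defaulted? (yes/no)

yes

Round 1 — Dover, Orwell default (initial).
  Grove: +40 → 40 < 90
  Ivory: +60 → 60 < 80
  Larch: +95 → 95 ≥ 50
Round 2 — Larch defaults.
  Ivory: +10 → 70 < 80
No further defaults.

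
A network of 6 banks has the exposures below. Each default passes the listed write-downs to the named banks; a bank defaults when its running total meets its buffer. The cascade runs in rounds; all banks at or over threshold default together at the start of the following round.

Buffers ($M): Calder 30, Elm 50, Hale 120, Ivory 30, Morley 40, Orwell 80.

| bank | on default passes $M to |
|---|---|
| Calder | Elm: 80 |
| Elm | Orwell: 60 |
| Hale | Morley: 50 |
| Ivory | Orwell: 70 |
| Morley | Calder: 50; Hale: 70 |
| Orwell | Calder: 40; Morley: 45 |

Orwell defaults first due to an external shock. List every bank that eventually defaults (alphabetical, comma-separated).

Calder, Elm, Morley, Orwell

Round 1 — Orwell defaults (initial).
  Calder: +40 → 40 ≥ 30
  Morley: +45 → 45 ≥ 40
Round 2 — Calder, Morley default.
  Elm: +80 → 80 ≥ 50
  Hale: +70 → 70 < 120
Round 3 — Elm defaults.
No further defaults.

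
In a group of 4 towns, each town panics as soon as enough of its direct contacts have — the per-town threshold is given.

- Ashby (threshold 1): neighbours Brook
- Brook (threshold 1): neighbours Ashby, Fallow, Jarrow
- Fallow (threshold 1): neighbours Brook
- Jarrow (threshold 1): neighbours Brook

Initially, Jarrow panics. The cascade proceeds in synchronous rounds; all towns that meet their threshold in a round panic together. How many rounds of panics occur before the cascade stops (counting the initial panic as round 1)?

3

Round 1 — Jarrow panics (initial).
Round 2 — checking thresholds:
  Brook: 1 of 3 neighbours ≥ 1, panics.
Round 3 — checking thresholds:
  Ashby: 1 of 1 neighbours ≥ 1, panics.
  Fallow: 1 of 1 neighbours ≥ 1, panics.
Round 4 — no new panics; cascade stops.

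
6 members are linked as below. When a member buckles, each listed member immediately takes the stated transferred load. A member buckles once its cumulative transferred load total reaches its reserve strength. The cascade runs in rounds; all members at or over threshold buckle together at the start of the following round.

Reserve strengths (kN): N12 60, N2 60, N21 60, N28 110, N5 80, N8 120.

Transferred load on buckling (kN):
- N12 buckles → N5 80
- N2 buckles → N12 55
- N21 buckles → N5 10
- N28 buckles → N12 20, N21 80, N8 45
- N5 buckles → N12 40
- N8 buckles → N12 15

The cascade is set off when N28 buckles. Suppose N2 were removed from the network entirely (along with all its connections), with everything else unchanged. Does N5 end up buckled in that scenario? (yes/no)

With N2 removed:
Round 1 — N28 buckles (initial).
  N12: +20 → 20 < 60
  N21: +80 → 80 ≥ 60
  N8: +45 → 45 < 120
Round 2 — N21 buckles.
  N5: +10 → 10 < 80
No further bucklings.

no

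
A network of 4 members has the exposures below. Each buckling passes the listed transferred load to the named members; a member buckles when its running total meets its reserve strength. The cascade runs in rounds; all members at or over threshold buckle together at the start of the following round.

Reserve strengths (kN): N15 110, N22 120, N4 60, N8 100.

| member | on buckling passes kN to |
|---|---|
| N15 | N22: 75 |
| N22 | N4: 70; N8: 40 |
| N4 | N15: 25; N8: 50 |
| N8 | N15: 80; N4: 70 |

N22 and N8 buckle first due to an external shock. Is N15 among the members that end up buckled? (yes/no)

Round 1 — N22, N8 buckle (initial).
  N15: +80 → 80 < 110
  N4: +70+70 → 140 ≥ 60
Round 2 — N4 buckles.
  N15: +25 → 105 < 110
No further bucklings.

no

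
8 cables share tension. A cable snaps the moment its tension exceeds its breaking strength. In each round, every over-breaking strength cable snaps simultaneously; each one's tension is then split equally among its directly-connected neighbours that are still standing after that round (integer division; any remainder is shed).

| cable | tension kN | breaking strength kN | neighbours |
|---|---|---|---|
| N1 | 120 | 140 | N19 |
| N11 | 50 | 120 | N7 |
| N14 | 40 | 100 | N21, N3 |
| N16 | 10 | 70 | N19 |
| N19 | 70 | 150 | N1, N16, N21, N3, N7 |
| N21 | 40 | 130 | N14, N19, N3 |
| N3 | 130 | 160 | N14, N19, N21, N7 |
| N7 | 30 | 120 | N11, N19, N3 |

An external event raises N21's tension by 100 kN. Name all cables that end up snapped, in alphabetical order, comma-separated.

N1, N11, N14, N19, N21, N3, N7

Round 1 — N21 at 140 > 130. N21 snaps.
  N21 sheds 140 kN to N14, N19, N3: 46 each (2 lost).
    N14: 40+46 = 86 ≤ 100
    N19: 70+46 = 116 ≤ 150
    N3: 130+46 = 176 > 160
Round 2 — N3 snaps.
  N3 sheds 176 kN to N14, N19, N7: 58 each (2 lost).
    N14: 86+58 = 144 > 100
    N19: 116+58 = 174 > 150
    N7: 30+58 = 88 ≤ 120
Round 3 — N14, N19 snap.
  N14 sheds 144 kN: no online neighbours, lost.
  N19 sheds 174 kN to N1, N16, N7: 58 each.
    N1: 120+58 = 178 > 140
    N16: 10+58 = 68 ≤ 70
    N7: 88+58 = 146 > 120
Round 4 — N1, N7 snap.
  N1 sheds 178 kN: no online neighbours, lost.
  N7 sheds 146 kN to N11: 146 each.
    N11: 50+146 = 196 > 120
Round 5 — N11 snaps.
  N11 sheds 196 kN: no online neighbours, lost.
No further breaks.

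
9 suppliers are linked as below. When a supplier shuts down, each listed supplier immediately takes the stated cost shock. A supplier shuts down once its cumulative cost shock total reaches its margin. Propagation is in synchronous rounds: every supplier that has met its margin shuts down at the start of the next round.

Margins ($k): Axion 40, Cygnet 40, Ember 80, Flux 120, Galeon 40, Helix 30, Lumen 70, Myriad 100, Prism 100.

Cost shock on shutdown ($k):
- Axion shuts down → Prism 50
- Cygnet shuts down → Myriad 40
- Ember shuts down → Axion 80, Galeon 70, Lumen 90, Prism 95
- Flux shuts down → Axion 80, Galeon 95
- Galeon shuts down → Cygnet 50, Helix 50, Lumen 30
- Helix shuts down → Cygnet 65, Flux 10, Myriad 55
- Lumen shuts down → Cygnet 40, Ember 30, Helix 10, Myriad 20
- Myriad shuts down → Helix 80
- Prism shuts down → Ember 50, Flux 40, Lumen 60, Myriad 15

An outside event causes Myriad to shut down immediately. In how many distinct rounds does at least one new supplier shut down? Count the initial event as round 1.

Round 1 — Myriad shuts down (initial).
  Helix: +80 → 80 ≥ 30
Round 2 — Helix shuts down.
  Cygnet: +65 → 65 ≥ 40
  Flux: +10 → 10 < 120
Round 3 — Cygnet shuts down.
No further shutdowns.

3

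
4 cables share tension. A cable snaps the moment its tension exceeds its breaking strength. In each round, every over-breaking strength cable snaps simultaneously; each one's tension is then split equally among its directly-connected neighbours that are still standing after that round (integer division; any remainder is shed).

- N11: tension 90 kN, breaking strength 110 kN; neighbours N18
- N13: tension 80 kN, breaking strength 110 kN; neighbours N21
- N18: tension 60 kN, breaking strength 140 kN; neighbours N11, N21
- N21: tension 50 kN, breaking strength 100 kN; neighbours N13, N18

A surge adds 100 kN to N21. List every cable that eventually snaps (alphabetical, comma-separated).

N13, N21

Round 1 — N21 at 150 > 100. N21 snaps.
  N21 sheds 150 kN to N13, N18: 75 each.
    N13: 80+75 = 155 > 110
    N18: 60+75 = 135 ≤ 140
Round 2 — N13 snaps.
  N13 sheds 155 kN: no online neighbours, lost.
No further breaks.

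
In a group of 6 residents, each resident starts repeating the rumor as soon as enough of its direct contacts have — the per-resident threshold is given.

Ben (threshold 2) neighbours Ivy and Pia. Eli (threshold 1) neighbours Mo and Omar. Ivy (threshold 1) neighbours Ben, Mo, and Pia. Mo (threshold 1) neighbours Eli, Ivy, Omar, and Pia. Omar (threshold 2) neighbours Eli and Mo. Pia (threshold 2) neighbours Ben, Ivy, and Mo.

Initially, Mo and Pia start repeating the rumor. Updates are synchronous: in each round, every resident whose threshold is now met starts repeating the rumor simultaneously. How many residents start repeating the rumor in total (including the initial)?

6

Round 1 — Mo, Pia start repeating the rumor (initial).
Round 2 — checking thresholds:
  Ben: 1 of 2 neighbours < 2, holds.
  Eli: 1 of 2 neighbours ≥ 1, starts repeating the rumor.
  Ivy: 2 of 3 neighbours ≥ 1, starts repeating the rumor.
  Omar: 1 of 2 neighbours < 2, holds.
Round 3 — checking thresholds:
  Ben: 2 of 2 neighbours ≥ 2, starts repeating the rumor.
  Omar: 2 of 2 neighbours ≥ 2, starts repeating the rumor.
Round 4 — no new spreads; cascade stops.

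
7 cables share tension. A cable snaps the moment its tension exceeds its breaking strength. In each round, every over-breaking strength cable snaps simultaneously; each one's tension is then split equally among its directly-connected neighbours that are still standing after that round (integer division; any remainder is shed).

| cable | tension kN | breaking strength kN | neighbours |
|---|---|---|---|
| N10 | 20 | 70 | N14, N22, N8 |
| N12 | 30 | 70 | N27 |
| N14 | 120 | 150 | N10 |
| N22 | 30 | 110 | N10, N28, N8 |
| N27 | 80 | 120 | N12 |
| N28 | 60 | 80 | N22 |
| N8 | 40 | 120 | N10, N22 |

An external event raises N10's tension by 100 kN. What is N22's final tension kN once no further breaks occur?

Round 1 — N10 at 120 > 70. N10 snaps.
  N10 sheds 120 kN to N14, N22, N8: 40 each.
    N14: 120+40 = 160 > 150
    N22: 30+40 = 70 ≤ 110
    N8: 40+40 = 80 ≤ 120
Round 2 — N14 snaps.
  N14 sheds 160 kN: no online neighbours, lost.
No further breaks.

70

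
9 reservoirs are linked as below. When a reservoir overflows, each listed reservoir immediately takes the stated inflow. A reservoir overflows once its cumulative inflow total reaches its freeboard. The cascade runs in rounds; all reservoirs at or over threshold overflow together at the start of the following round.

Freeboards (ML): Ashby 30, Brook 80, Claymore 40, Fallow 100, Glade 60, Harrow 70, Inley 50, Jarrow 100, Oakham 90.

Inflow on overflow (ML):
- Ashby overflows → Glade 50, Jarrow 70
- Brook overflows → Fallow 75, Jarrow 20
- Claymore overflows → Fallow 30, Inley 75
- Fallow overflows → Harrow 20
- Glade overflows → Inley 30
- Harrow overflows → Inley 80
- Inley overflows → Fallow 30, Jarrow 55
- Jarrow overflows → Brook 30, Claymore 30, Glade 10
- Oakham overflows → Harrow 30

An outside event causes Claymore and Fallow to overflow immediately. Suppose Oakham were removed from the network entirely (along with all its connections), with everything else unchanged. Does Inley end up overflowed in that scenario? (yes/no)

With Oakham removed:
Round 1 — Claymore, Fallow overflow (initial).
  Harrow: +20 → 20 < 70
  Inley: +75 → 75 ≥ 50
Round 2 — Inley overflows.
  Jarrow: +55 → 55 < 100
No further overflows.

yes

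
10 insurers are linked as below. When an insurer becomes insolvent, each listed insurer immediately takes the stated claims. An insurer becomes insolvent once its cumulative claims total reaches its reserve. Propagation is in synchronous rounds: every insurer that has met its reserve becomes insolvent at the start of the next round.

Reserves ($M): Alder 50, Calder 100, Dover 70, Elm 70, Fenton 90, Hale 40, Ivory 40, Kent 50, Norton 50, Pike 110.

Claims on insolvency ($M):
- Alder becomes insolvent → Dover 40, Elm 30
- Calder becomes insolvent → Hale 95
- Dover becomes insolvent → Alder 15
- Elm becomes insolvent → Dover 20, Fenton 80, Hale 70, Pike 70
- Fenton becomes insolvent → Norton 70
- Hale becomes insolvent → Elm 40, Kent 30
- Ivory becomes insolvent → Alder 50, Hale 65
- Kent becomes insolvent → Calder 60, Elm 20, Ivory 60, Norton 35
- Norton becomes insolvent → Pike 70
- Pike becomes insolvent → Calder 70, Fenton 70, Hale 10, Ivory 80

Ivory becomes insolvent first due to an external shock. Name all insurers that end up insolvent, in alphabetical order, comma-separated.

Round 1 — Ivory becomes insolvent (initial).
  Alder: +50 → 50 ≥ 50
  Hale: +65 → 65 ≥ 40
Round 2 — Alder, Hale become insolvent.
  Dover: +40 → 40 < 70
  Elm: +30+40 → 70 ≥ 70
  Kent: +30 → 30 < 50
Round 3 — Elm becomes insolvent.
  Dover: +20 → 60 < 70
  Fenton: +80 → 80 < 90
  Pike: +70 → 70 < 110
No further insolvencies.

Alder, Elm, Hale, Ivory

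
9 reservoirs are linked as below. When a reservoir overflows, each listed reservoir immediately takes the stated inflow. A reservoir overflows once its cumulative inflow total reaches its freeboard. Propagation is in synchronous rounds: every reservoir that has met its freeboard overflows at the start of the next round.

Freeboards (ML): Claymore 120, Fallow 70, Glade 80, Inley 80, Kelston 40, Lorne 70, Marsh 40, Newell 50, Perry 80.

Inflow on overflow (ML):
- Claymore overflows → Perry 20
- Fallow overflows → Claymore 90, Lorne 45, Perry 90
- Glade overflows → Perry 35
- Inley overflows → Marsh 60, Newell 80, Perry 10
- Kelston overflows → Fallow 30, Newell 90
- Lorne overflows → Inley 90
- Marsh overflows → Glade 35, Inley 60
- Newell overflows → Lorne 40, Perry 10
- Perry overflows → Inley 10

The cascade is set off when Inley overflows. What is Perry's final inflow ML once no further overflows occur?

Round 1 — Inley overflows (initial).
  Marsh: +60 → 60 ≥ 40
  Newell: +80 → 80 ≥ 50
  Perry: +10 → 10 < 80
Round 2 — Marsh, Newell overflow.
  Glade: +35 → 35 < 80
  Lorne: +40 → 40 < 70
  Perry: +10 → 20 < 80
No further overflows.

20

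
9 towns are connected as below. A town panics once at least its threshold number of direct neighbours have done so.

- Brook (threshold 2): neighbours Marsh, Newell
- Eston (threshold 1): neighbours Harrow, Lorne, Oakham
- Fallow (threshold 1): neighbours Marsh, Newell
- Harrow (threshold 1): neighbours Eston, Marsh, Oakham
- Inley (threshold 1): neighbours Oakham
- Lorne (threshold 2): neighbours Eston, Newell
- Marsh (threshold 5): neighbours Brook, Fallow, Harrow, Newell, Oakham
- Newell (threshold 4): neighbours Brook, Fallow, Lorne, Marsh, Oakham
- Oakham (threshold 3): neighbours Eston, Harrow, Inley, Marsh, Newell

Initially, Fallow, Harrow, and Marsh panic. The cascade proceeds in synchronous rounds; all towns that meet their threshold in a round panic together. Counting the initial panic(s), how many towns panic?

6

Round 1 — Fallow, Harrow, Marsh panic (initial).
Round 2 — checking thresholds:
  Brook: 1 of 2 neighbours < 2, holds.
  Eston: 1 of 3 neighbours ≥ 1, panics.
  Newell: 2 of 5 neighbours < 4, holds.
  Oakham: 2 of 5 neighbours < 3, holds.
Round 3 — checking thresholds:
  Brook: 1 of 2 neighbours < 2, holds.
  Lorne: 1 of 2 neighbours < 2, holds.
  Newell: 2 of 5 neighbours < 4, holds.
  Oakham: 3 of 5 neighbours ≥ 3, panics.
Round 4 — checking thresholds:
  Brook: 1 of 2 neighbours < 2, holds.
  Inley: 1 of 1 neighbours ≥ 1, panics.
  Lorne: 1 of 2 neighbours < 2, holds.
  Newell: 3 of 5 neighbours < 4, holds.
Round 5 — no new panics; cascade stops.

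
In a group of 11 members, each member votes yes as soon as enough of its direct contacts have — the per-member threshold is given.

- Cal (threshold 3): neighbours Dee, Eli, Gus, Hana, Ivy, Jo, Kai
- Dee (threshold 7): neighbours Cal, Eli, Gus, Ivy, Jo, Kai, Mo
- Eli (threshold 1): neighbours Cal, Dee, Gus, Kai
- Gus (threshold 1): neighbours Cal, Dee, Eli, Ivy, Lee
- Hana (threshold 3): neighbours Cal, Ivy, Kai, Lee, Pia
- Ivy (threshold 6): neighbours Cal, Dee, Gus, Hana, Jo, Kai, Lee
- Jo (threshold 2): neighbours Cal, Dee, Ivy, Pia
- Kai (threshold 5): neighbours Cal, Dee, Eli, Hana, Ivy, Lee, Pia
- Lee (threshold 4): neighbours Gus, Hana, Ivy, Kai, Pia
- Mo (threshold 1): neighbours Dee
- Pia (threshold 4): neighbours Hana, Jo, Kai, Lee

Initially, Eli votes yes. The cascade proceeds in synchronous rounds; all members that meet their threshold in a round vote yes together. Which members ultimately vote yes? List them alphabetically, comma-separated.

Round 1 — Eli votes yes (initial).
Round 2 — checking thresholds:
  Cal: 1 of 7 neighbours < 3, holds.
  Dee: 1 of 7 neighbours < 7, holds.
  Gus: 1 of 5 neighbours ≥ 1, votes yes.
  Kai: 1 of 7 neighbours < 5, holds.
Round 3 — no new yes votes; cascade stops.

Eli, Gus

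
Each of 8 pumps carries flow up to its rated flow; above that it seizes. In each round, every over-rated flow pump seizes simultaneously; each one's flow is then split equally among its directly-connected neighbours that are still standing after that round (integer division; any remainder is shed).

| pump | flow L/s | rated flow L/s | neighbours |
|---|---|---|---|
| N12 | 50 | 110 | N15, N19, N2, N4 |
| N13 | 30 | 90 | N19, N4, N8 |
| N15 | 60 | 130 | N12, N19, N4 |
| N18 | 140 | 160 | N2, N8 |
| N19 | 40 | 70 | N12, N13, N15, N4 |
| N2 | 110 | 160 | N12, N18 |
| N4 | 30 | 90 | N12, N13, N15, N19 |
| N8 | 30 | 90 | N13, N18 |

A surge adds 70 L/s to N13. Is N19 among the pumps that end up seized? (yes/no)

Round 1 — N13 at 100 > 90. N13 seizes.
  N13 sheds 100 L/s to N19, N4, N8: 33 each (1 lost).
    N19: 40+33 = 73 > 70
    N4: 30+33 = 63 ≤ 90
    N8: 30+33 = 63 ≤ 90
Round 2 — N19 seizes.
  N19 sheds 73 L/s to N12, N15, N4: 24 each (1 lost).
    N12: 50+24 = 74 ≤ 110
    N15: 60+24 = 84 ≤ 130
    N4: 63+24 = 87 ≤ 90
No further seizures.

yes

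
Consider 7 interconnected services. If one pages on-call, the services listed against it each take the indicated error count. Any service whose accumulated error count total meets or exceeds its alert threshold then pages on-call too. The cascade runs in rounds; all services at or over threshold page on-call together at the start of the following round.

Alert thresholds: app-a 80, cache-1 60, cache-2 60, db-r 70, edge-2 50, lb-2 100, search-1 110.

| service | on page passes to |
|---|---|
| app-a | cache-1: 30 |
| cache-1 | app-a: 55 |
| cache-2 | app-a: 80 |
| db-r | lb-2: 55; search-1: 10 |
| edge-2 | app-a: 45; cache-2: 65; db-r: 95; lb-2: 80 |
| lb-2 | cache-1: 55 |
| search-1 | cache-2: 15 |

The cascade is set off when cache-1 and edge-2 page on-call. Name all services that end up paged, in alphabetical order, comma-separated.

Round 1 — cache-1, edge-2 page on-call (initial).
  app-a: +55+45 → 100 ≥ 80
  cache-2: +65 → 65 ≥ 60
  db-r: +95 → 95 ≥ 70
  lb-2: +80 → 80 < 100
Round 2 — app-a, cache-2, db-r page on-call.
  lb-2: +55 → 135 ≥ 100
  search-1: +10 → 10 < 110
Round 3 — lb-2 pages on-call.
No further pages.

app-a, cache-1, cache-2, db-r, edge-2, lb-2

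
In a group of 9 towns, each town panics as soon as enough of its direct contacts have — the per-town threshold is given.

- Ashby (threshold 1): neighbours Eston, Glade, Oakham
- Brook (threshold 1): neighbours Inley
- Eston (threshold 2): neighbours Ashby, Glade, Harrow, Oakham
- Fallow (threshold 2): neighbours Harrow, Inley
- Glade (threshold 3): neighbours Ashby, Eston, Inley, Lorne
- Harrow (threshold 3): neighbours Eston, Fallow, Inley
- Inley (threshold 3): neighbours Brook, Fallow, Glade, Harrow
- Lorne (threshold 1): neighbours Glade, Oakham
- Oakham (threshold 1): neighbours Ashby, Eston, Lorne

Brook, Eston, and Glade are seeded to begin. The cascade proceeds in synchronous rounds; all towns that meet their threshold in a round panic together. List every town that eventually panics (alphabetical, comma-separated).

Round 1 — Brook, Eston, Glade panic (initial).
Round 2 — checking thresholds:
  Ashby: 2 of 3 neighbours ≥ 1, panics.
  Harrow: 1 of 3 neighbours < 3, not yet.
  Inley: 2 of 4 neighbours < 3, not yet.
  Lorne: 1 of 2 neighbours ≥ 1, panics.
  Oakham: 1 of 3 neighbours ≥ 1, panics.
Round 3 — no new panics; cascade stops.

Ashby, Brook, Eston, Glade, Lorne, Oakham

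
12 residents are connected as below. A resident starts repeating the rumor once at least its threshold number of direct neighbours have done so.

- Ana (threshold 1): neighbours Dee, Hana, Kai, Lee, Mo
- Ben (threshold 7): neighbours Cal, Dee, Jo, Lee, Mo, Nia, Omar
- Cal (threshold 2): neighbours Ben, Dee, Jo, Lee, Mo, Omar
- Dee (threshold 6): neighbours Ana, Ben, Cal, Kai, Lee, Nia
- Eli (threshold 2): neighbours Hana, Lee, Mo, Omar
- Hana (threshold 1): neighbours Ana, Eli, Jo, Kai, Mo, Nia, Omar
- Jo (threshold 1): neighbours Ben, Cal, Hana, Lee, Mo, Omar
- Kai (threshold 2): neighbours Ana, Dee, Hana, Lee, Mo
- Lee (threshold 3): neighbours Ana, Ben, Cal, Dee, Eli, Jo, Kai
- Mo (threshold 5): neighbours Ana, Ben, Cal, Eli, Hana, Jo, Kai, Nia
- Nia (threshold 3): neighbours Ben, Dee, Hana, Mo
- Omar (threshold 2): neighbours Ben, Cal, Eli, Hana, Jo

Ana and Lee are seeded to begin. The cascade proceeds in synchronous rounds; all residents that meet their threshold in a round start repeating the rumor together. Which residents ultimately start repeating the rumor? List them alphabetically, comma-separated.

Ana, Cal, Eli, Hana, Jo, Kai, Lee, Mo, Omar

Round 1 — Ana, Lee start repeating the rumor (initial).
Round 2 — checking thresholds:
  Ben: 1 of 7 neighbours < 7, holds.
  Cal: 1 of 6 neighbours < 2, holds.
  Dee: 2 of 6 neighbours < 6, holds.
  Eli: 1 of 4 neighbours < 2, holds.
  Hana: 1 of 7 neighbours ≥ 1, starts repeating the rumor.
  Jo: 1 of 6 neighbours ≥ 1, starts repeating the rumor.
  Kai: 2 of 5 neighbours ≥ 2, starts repeating the rumor.
  Mo: 1 of 8 neighbours < 5, holds.
Round 3 — checking thresholds:
  Ben: 2 of 7 neighbours < 7, holds.
  Cal: 2 of 6 neighbours ≥ 2, starts repeating the rumor.
  Dee: 3 of 6 neighbours < 6, holds.
  Eli: 2 of 4 neighbours ≥ 2, starts repeating the rumor.
  Mo: 4 of 8 neighbours < 5, holds.
  Nia: 1 of 4 neighbours < 3, holds.
  Omar: 2 of 5 neighbours ≥ 2, starts repeating the rumor.
Round 4 — checking thresholds:
  Ben: 4 of 7 neighbours < 7, holds.
  Dee: 4 of 6 neighbours < 6, holds.
  Mo: 6 of 8 neighbours ≥ 5, starts repeating the rumor.
  Nia: 1 of 4 neighbours < 3, holds.
Round 5 — no new spreads; cascade stops.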